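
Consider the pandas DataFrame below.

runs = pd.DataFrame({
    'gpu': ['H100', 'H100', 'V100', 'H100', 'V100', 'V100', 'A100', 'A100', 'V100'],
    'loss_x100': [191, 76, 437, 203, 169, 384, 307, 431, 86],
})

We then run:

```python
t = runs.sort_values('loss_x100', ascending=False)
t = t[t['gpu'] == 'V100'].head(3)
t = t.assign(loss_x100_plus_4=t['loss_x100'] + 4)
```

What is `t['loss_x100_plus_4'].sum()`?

1002

sort by loss_x100 descending:
    gpu  loss_x100
2  V100        437
7  A100        431
5  V100        384
6  A100        307
3  H100        203
0  H100        191
4  V100        169
8  V100         86
1  H100         76
filter rows where gpu == 'V100':
    gpu  loss_x100
2  V100        437
5  V100        384
4  V100        169
8  V100         86
take first 3 rows:
    gpu  loss_x100
2  V100        437
5  V100        384
4  V100        169
add column loss_x100_plus_4 = t['loss_x100'] + 4:
    gpu  loss_x100  loss_x100_plus_4
2  V100        437               441
5  V100        384               388
4  V100        169               173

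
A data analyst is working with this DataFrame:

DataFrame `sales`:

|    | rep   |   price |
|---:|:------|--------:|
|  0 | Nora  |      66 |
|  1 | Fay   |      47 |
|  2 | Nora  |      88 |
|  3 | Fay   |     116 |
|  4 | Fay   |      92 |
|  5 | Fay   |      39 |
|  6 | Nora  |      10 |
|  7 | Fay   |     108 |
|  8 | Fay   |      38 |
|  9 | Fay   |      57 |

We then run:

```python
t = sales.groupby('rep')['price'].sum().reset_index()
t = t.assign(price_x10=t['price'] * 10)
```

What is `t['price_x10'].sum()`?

group by rep, sum of price:
rep
Fay     497
Nora    164
Name: price, dtype: int64
reset_index():
    rep  price
0   Fay    497
1  Nora    164
add column price_x10 = t['price'] * 10:
    rep  price  price_x10
0   Fay    497       4970
1  Nora    164       1640

6610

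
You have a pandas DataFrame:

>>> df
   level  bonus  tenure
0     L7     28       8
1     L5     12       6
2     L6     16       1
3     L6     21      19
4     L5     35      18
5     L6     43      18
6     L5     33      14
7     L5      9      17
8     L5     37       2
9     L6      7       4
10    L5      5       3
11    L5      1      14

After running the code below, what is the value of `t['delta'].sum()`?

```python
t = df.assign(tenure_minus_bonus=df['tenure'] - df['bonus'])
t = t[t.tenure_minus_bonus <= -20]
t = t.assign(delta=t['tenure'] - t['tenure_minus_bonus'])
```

108

add column tenure_minus_bonus = df['tenure'] - df['bonus']:
   level  bonus  tenure  tenure_minus_bonus
0     L7     28       8                 -20
1     L5     12       6                  -6
2     L6     16       1                 -15
3     L6     21      19                  -2
4     L5     35      18                 -17
5     L6     43      18                 -25
6     L5     33      14                 -19
7     L5      9      17                   8
8     L5     37       2                 -35
9     L6      7       4                  -3
10    L5      5       3                  -2
11    L5      1      14                  13
filter rows where tenure_minus_bonus <= -20:
  level  bonus  tenure  tenure_minus_bonus
0    L7     28       8                 -20
5    L6     43      18                 -25
8    L5     37       2                 -35
add column delta = t['tenure'] - t['tenure_minus_bonus']:
  level  bonus  tenure  tenure_minus_bonus  delta
0    L7     28       8                 -20     28
5    L6     43      18                 -25     43
8    L5     37       2                 -35     37
So sum() = 108.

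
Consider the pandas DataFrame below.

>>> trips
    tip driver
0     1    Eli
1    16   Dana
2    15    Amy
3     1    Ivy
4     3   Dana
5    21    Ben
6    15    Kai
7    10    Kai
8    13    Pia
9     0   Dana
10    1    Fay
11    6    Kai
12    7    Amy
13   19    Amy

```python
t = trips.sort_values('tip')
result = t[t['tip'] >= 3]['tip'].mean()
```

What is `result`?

12.5

sort by tip:
    tip driver
9     0   Dana
0     1    Eli
3     1    Ivy
10    1    Fay
4     3   Dana
11    6    Kai
12    7    Amy
7    10    Kai
8    13    Pia
2    15    Amy
6    15    Kai
1    16   Dana
13   19    Amy
5    21    Ben
filter rows where tip >= 3:
    tip driver
4     3   Dana
11    6    Kai
12    7    Amy
7    10    Kai
8    13    Pia
2    15    Amy
6    15    Kai
1    16   Dana
13   19    Amy
5    21    Ben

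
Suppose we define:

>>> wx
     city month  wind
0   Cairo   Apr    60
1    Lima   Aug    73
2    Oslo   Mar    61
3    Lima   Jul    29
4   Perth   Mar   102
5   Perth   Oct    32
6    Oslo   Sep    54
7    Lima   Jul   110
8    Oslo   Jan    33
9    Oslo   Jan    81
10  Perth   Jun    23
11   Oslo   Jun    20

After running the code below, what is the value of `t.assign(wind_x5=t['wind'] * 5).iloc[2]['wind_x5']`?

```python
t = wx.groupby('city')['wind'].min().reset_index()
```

group by city, min of wind:
city
Cairo    60
Lima     29
Oslo     20
Perth    23
Name: wind, dtype: int64
reset_index():
    city  wind
0  Cairo    60
1   Lima    29
2   Oslo    20
3  Perth    23
add column wind_x5 = t['wind'] * 5:
    city  wind  wind_x5
0  Cairo    60      300
1   Lima    29      145
2   Oslo    20      100
3  Perth    23      115
Hence 100.

100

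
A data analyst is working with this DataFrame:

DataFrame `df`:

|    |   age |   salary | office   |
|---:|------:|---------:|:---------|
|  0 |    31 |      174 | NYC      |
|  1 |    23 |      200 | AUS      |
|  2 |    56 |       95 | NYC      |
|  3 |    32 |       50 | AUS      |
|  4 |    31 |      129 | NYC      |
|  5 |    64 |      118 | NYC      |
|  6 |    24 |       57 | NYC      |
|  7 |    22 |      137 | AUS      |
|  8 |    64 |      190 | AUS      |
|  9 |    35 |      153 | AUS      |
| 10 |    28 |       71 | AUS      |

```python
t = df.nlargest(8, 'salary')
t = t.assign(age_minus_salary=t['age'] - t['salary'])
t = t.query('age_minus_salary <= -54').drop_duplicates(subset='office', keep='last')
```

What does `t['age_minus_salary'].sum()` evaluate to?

take 8 rows with largest salary:
   age  salary office
1   23     200    AUS
8   64     190    AUS
0   31     174    NYC
9   35     153    AUS
7   22     137    AUS
4   31     129    NYC
5   64     118    NYC
2   56      95    NYC
add column age_minus_salary = t['age'] - t['salary']:
   age  salary office  age_minus_salary
1   23     200    AUS              -177
8   64     190    AUS              -126
0   31     174    NYC              -143
9   35     153    AUS              -118
7   22     137    AUS              -115
4   31     129    NYC               -98
5   64     118    NYC               -54
2   56      95    NYC               -39
filter rows where age_minus_salary <= -54:
   age  salary office  age_minus_salary
1   23     200    AUS              -177
8   64     190    AUS              -126
0   31     174    NYC              -143
9   35     153    AUS              -118
7   22     137    AUS              -115
4   31     129    NYC               -98
5   64     118    NYC               -54
drop duplicate office (keep=last):
   age  salary office  age_minus_salary
7   22     137    AUS              -115
5   64     118    NYC               -54
The sum of column 'age_minus_salary' is -169.

-169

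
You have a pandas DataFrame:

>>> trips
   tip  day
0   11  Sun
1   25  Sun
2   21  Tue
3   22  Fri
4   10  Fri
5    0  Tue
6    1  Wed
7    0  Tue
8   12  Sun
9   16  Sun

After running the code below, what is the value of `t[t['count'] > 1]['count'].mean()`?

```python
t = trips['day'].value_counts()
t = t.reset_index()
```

value_counts of day:
day
Sun    4
Tue    3
Fri    2
Wed    1
Name: count, dtype: int64
reset_index():
   day  count
0  Sun      4
1  Tue      3
2  Fri      2
3  Wed      1
filter rows where count > 1:
   day  count
0  Sun      4
1  Tue      3
2  Fri      2

3.0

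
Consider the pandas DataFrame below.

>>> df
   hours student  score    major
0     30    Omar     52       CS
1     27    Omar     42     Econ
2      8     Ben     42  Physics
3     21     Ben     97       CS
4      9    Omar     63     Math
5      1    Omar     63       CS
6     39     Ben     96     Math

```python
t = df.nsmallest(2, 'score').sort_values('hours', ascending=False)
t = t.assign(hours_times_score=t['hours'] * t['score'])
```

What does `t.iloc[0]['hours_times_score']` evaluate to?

take 2 rows with smallest score:
   hours student  score    major
1     27    Omar     42     Econ
2      8     Ben     42  Physics
sort by hours descending:
   hours student  score    major
1     27    Omar     42     Econ
2      8     Ben     42  Physics
add column hours_times_score = t['hours'] * t['score']:
   hours student  score    major  hours_times_score
1     27    Omar     42     Econ               1134
2      8     Ben     42  Physics                336

1134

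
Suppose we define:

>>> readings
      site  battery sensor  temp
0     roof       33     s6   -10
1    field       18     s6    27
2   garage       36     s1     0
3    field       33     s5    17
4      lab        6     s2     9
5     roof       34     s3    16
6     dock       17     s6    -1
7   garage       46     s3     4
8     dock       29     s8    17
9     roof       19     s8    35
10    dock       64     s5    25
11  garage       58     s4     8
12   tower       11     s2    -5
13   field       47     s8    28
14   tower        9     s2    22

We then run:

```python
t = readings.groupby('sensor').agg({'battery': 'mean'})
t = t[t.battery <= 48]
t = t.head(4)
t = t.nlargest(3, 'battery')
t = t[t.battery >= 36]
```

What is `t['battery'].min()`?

36.0

group by sensor, mean of battery:
          battery
sensor           
s1      36.000000
s2       8.666667
s3      40.000000
s4      58.000000
s5      48.500000
s6      22.666667
s8      31.666667
filter rows where battery <= 48:
          battery
sensor           
s1      36.000000
s2       8.666667
s3      40.000000
s6      22.666667
s8      31.666667
take first 4 rows:
          battery
sensor           
s1      36.000000
s2       8.666667
s3      40.000000
s6      22.666667
take 3 rows with largest battery:
          battery
sensor           
s3      40.000000
s1      36.000000
s6      22.666667
filter rows where battery >= 36:
        battery
sensor         
s3         40.0
s1         36.0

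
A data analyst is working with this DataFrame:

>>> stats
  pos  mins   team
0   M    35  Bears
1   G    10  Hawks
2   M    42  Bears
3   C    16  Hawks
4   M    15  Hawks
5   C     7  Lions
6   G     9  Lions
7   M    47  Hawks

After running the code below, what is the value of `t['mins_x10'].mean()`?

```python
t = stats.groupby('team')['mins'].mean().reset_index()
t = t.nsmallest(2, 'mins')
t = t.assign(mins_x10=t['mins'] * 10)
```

group by team, mean of mins:
team
Bears    38.5
Hawks    22.0
Lions     8.0
Name: mins, dtype: float64
reset_index():
    team  mins
0  Bears  38.5
1  Hawks  22.0
2  Lions   8.0
take 2 rows with smallest mins:
    team  mins
2  Lions   8.0
1  Hawks  22.0
add column mins_x10 = t['mins'] * 10:
    team  mins  mins_x10
2  Lions   8.0      80.0
1  Hawks  22.0     220.0

150.0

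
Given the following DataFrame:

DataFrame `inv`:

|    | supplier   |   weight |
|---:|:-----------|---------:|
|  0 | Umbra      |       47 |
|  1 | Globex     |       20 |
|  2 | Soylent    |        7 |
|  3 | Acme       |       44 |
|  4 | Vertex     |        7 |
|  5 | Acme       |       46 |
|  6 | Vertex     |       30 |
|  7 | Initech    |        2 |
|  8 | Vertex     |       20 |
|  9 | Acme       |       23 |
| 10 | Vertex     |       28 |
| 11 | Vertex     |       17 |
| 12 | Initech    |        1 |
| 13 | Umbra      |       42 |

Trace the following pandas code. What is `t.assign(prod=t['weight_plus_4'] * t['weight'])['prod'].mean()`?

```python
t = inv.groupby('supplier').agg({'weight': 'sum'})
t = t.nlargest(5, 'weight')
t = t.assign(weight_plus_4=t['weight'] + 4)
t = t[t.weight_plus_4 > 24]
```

10770.0

group by supplier, sum of weight:
          weight
supplier        
Acme         113
Globex        20
Initech        3
Soylent        7
Umbra         89
Vertex       102
take 5 rows with largest weight:
          weight
supplier        
Acme         113
Vertex       102
Umbra         89
Globex        20
Soylent        7
add column weight_plus_4 = t['weight'] + 4:
          weight  weight_plus_4
supplier                       
Acme         113            117
Vertex       102            106
Umbra         89             93
Globex        20             24
Soylent        7             11
filter rows where weight_plus_4 > 24:
          weight  weight_plus_4
supplier                       
Acme         113            117
Vertex       102            106
Umbra         89             93
add column prod = t['weight_plus_4'] * t['weight']:
          weight  weight_plus_4   prod
supplier                              
Acme         113            117  13221
Vertex       102            106  10812
Umbra         89             93   8277
Reading off the mean of column 'prod', we get 10770.0.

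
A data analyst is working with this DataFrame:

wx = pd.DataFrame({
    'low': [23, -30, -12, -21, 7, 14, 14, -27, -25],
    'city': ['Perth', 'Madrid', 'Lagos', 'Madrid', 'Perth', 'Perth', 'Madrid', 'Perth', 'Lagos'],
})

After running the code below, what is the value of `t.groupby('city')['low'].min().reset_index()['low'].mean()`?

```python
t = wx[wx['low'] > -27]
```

filter rows where low > -27:
   low    city
0   23   Perth
2  -12   Lagos
3  -21  Madrid
4    7   Perth
5   14   Perth
6   14  Madrid
8  -25   Lagos
group by city, min of low:
city
Lagos    -25
Madrid   -21
Perth      7
Name: low, dtype: int64
reset_index():
     city  low
0   Lagos  -25
1  Madrid  -21
2   Perth    7

-13.0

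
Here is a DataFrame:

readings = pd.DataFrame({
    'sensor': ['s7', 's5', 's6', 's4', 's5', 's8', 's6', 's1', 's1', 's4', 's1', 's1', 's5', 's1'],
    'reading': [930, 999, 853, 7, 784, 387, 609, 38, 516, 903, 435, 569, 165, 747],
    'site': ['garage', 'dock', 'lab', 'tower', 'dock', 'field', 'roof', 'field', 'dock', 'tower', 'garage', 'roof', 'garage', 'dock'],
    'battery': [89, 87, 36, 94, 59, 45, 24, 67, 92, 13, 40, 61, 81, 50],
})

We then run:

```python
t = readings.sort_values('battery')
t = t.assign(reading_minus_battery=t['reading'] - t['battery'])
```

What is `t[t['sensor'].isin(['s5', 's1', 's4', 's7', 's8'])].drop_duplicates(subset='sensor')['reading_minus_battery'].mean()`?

sort by battery:
   sensor  reading    site  battery
9      s4      903   tower       13
6      s6      609    roof       24
2      s6      853     lab       36
10     s1      435  garage       40
5      s8      387   field       45
13     s1      747    dock       50
4      s5      784    dock       59
11     s1      569    roof       61
7      s1       38   field       67
12     s5      165  garage       81
1      s5      999    dock       87
0      s7      930  garage       89
8      s1      516    dock       92
3      s4        7   tower       94
add column reading_minus_battery = t['reading'] - t['battery']:
   sensor  reading    site  battery  reading_minus_battery
9      s4      903   tower       13                    890
6      s6      609    roof       24                    585
2      s6      853     lab       36                    817
10     s1      435  garage       40                    395
5      s8      387   field       45                    342
13     s1      747    dock       50                    697
4      s5      784    dock       59                    725
11     s1      569    roof       61                    508
7      s1       38   field       67                    -29
12     s5      165  garage       81                     84
1      s5      999    dock       87                    912
0      s7      930  garage       89                    841
8      s1      516    dock       92                    424
3      s4        7   tower       94                    -87
filter rows where sensor in ['s5', 's1', 's4', 's7', 's8']:
   sensor  reading    site  battery  reading_minus_battery
9      s4      903   tower       13                    890
10     s1      435  garage       40                    395
5      s8      387   field       45                    342
13     s1      747    dock       50                    697
4      s5      784    dock       59                    725
11     s1      569    roof       61                    508
7      s1       38   field       67                    -29
12     s5      165  garage       81                     84
1      s5      999    dock       87                    912
0      s7      930  garage       89                    841
8      s1      516    dock       92                    424
3      s4        7   tower       94                    -87
drop duplicate sensor (keep=first):
   sensor  reading    site  battery  reading_minus_battery
9      s4      903   tower       13                    890
10     s1      435  garage       40                    395
5      s8      387   field       45                    342
4      s5      784    dock       59                    725
0      s7      930  garage       89                    841
Hence 638.6.

638.6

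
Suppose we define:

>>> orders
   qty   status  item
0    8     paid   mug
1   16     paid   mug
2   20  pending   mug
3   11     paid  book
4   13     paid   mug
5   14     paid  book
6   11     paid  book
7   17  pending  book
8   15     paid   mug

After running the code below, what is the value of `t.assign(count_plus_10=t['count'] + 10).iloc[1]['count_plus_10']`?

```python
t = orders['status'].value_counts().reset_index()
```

12

value_counts of status:
status
paid       7
pending    2
Name: count, dtype: int64
reset_index():
    status  count
0     paid      7
1  pending      2
add column count_plus_10 = t['count'] + 10:
    status  count  count_plus_10
0     paid      7             17
1  pending      2             12
Then the value at position 1, column 'count_plus_10': 12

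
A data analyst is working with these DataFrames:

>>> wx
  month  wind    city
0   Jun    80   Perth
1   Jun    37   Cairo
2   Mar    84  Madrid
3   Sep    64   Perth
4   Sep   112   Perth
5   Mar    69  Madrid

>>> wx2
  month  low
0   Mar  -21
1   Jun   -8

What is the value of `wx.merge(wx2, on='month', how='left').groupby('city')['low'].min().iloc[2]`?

merge on 'month' (how='left') → 6 rows:
  month  wind    city   low
0   Jun    80   Perth  -8.0
1   Jun    37   Cairo  -8.0
2   Mar    84  Madrid -21.0
3   Sep    64   Perth   NaN
4   Sep   112   Perth   NaN
5   Mar    69  Madrid -21.0
group by city, min of low:
city
Cairo     -8.0
Madrid   -21.0
Perth     -8.0
Name: low, dtype: float64
Then the value at position 2: -8.0

-8.0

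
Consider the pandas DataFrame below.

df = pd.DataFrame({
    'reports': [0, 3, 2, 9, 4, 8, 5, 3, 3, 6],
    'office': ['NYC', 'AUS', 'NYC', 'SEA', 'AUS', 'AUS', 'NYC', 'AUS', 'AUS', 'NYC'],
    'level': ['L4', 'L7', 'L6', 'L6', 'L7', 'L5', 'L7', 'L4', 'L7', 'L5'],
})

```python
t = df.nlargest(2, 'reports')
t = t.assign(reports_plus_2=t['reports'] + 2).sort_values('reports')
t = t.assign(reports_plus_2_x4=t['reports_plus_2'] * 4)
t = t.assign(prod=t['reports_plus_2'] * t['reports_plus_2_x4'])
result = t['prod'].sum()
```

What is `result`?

take 2 rows with largest reports:
   reports office level
3        9    SEA    L6
5        8    AUS    L5
add column reports_plus_2 = t['reports'] + 2:
   reports office level  reports_plus_2
3        9    SEA    L6              11
5        8    AUS    L5              10
sort by reports:
   reports office level  reports_plus_2
5        8    AUS    L5              10
3        9    SEA    L6              11
add column reports_plus_2_x4 = t['reports_plus_2'] * 4:
   reports office level  reports_plus_2  reports_plus_2_x4
5        8    AUS    L5              10                 40
3        9    SEA    L6              11                 44
add column prod = t['reports_plus_2'] * t['reports_plus_2_x4']:
   reports office level  reports_plus_2  reports_plus_2_x4  prod
5        8    AUS    L5              10                 40   400
3        9    SEA    L6              11                 44   484

884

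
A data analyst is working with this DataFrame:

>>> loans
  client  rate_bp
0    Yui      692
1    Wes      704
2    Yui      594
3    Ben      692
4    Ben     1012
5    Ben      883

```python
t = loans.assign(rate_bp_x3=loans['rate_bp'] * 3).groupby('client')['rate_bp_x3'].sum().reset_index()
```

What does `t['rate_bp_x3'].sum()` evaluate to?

add column rate_bp_x3 = loans['rate_bp'] * 3:
  client  rate_bp  rate_bp_x3
0    Yui      692        2076
1    Wes      704        2112
2    Yui      594        1782
3    Ben      692        2076
4    Ben     1012        3036
5    Ben      883        2649
group by client, sum of rate_bp_x3:
client
Ben    7761
Wes    2112
Yui    3858
Name: rate_bp_x3, dtype: int64
reset_index():
  client  rate_bp_x3
0    Ben        7761
1    Wes        2112
2    Yui        3858

13731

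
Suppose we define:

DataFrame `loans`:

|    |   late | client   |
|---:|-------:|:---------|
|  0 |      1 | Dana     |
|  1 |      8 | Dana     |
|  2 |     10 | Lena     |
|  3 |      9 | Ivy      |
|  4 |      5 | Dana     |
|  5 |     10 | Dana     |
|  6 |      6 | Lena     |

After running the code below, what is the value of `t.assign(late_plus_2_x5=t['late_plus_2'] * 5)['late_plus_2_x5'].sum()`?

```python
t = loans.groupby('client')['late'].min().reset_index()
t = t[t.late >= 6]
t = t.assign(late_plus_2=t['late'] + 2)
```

95

group by client, min of late:
client
Dana    1
Ivy     9
Lena    6
Name: late, dtype: int64
reset_index():
  client  late
0   Dana     1
1    Ivy     9
2   Lena     6
filter rows where late >= 6:
  client  late
1    Ivy     9
2   Lena     6
add column late_plus_2 = t['late'] + 2:
  client  late  late_plus_2
1    Ivy     9           11
2   Lena     6            8
add column late_plus_2_x5 = t['late_plus_2'] * 5:
  client  late  late_plus_2  late_plus_2_x5
1    Ivy     9           11              55
2   Lena     6            8              40
Taking the sum of column 'late_plus_2_x5' gives 95.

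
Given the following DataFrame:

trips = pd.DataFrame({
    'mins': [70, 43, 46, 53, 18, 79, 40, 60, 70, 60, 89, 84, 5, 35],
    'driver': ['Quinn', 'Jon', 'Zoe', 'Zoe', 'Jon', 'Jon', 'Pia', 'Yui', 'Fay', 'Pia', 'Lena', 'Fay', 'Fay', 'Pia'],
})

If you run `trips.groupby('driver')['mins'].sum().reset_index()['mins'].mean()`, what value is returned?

107.428571429

group by driver, sum of mins:
driver
Fay      159
Jon      140
Lena      89
Pia      135
Quinn     70
Yui       60
Zoe       99
Name: mins, dtype: int64
reset_index():
  driver  mins
0    Fay   159
1    Jon   140
2   Lena    89
3    Pia   135
4  Quinn    70
5    Yui    60
6    Zoe    99
Finally, mean of column 'mins' = 107.428571429.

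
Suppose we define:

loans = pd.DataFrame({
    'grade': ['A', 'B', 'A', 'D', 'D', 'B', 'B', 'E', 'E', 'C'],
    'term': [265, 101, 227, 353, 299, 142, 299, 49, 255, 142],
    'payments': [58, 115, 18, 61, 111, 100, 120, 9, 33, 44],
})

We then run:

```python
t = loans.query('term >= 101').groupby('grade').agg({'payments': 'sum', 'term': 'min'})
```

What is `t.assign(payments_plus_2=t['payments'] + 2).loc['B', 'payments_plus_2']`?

337

filter rows where term >= 101:
  grade  term  payments
0     A   265        58
1     B   101       115
2     A   227        18
3     D   353        61
4     D   299       111
5     B   142       100
6     B   299       120
8     E   255        33
9     C   142        44
group by grade: sum(payments), min(term):
       payments  term
grade                
A            76   227
B           335   101
C            44   142
D           172   299
E            33   255
add column payments_plus_2 = t['payments'] + 2:
       payments  term  payments_plus_2
grade                                 
A            76   227               78
B           335   101              337
C            44   142               46
D           172   299              174
E            33   255               35
value at row 'B', column 'payments_plus_2' → 337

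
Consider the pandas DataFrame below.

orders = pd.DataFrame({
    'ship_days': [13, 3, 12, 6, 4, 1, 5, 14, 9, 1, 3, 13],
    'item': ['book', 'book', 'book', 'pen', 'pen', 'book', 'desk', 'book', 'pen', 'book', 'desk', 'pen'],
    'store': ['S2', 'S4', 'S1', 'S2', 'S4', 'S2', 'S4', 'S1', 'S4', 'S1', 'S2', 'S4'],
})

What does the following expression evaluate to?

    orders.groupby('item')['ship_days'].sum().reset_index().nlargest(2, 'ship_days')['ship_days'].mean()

group by item, sum of ship_days:
item
book    44
desk     8
pen     32
Name: ship_days, dtype: int64
reset_index():
   item  ship_days
0  book         44
1  desk          8
2   pen         32
take 2 rows with largest ship_days:
   item  ship_days
0  book         44
2   pen         32

38.0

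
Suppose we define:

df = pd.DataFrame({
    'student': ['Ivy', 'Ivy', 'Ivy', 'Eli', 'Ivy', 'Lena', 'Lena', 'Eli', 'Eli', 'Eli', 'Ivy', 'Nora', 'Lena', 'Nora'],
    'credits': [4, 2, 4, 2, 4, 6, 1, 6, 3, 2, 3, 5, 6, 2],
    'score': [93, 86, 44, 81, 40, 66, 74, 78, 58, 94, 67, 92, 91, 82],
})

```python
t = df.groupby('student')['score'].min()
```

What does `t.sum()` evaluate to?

246

group by student, min of score:
student
Eli     58
Ivy     40
Lena    66
Nora    82
Name: score, dtype: int64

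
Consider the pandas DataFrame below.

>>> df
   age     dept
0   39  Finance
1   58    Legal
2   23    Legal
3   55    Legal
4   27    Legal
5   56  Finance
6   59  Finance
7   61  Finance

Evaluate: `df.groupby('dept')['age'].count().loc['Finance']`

4

group by dept, count of age:
dept
Finance    4
Legal      4
Name: age, dtype: int64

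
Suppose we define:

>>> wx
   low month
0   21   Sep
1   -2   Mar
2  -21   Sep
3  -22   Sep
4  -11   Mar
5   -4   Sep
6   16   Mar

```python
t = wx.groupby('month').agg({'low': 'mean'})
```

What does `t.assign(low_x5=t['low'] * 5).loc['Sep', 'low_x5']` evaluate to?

-32.5

group by month, mean of low:
       low
month     
Mar    1.0
Sep   -6.5
add column low_x5 = t['low'] * 5:
       low  low_x5
month             
Mar    1.0     5.0
Sep   -6.5   -32.5
The value at row 'Sep', column 'low_x5' is -32.5.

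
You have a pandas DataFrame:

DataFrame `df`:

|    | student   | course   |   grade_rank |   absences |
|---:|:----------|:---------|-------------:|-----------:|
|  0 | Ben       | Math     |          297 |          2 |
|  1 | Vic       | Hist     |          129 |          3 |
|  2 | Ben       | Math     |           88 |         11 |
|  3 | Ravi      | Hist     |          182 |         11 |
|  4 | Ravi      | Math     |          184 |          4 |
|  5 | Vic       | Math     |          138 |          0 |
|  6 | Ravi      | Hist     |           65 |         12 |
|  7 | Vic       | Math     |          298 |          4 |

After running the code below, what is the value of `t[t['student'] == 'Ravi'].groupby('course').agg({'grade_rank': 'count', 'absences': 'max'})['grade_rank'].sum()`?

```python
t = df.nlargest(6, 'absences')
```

3

take 6 rows with largest absences:
  student course  grade_rank  absences
6    Ravi   Hist          65        12
2     Ben   Math          88        11
3    Ravi   Hist         182        11
4    Ravi   Math         184         4
7     Vic   Math         298         4
1     Vic   Hist         129         3
filter rows where student == 'Ravi':
  student course  grade_rank  absences
6    Ravi   Hist          65        12
3    Ravi   Hist         182        11
4    Ravi   Math         184         4
group by course: count(grade_rank), max(absences):
        grade_rank  absences
course                      
Hist             2        12
Math             1         4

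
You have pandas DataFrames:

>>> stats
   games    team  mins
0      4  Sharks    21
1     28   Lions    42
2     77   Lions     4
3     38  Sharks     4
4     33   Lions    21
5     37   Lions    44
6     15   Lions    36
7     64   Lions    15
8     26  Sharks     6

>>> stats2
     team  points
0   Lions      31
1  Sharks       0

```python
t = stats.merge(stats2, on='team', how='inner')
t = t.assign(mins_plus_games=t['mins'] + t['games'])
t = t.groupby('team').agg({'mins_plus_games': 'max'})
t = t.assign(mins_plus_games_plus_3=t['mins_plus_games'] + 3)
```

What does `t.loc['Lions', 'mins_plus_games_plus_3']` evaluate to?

merge on 'team' (how='inner') → 9 rows:
   games    team  mins  points
0      4  Sharks    21       0
1     28   Lions    42      31
2     77   Lions     4      31
3     38  Sharks     4       0
4     33   Lions    21      31
5     37   Lions    44      31
6     15   Lions    36      31
7     64   Lions    15      31
8     26  Sharks     6       0
add column mins_plus_games = t['mins'] + t['games']:
   games    team  mins  points  mins_plus_games
0      4  Sharks    21       0               25
1     28   Lions    42      31               70
2     77   Lions     4      31               81
3     38  Sharks     4       0               42
4     33   Lions    21      31               54
5     37   Lions    44      31               81
6     15   Lions    36      31               51
7     64   Lions    15      31               79
8     26  Sharks     6       0               32
group by team, max of mins_plus_games:
        mins_plus_games
team                   
Lions                81
Sharks               42
add column mins_plus_games_plus_3 = t['mins_plus_games'] + 3:
        mins_plus_games  mins_plus_games_plus_3
team                                           
Lions                81                      84
Sharks               42                      45
So loc['Lions', 'mins_plus_games_plus_3'] = 84.

84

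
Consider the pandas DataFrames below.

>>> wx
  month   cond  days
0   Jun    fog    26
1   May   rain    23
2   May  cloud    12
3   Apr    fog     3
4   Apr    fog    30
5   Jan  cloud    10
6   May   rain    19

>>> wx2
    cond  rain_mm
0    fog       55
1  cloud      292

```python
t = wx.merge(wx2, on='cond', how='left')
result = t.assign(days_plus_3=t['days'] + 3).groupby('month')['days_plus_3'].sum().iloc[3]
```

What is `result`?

merge on 'cond' (how='left') → 7 rows:
  month   cond  days  rain_mm
0   Jun    fog    26     55.0
1   May   rain    23      NaN
2   May  cloud    12    292.0
3   Apr    fog     3     55.0
4   Apr    fog    30     55.0
5   Jan  cloud    10    292.0
6   May   rain    19      NaN
add column days_plus_3 = t['days'] + 3:
  month   cond  days  rain_mm  days_plus_3
0   Jun    fog    26     55.0           29
1   May   rain    23      NaN           26
2   May  cloud    12    292.0           15
3   Apr    fog     3     55.0            6
4   Apr    fog    30     55.0           33
5   Jan  cloud    10    292.0           13
6   May   rain    19      NaN           22
group by month, sum of days_plus_3:
month
Apr    39
Jan    13
Jun    29
May    63
Name: days_plus_3, dtype: int64

63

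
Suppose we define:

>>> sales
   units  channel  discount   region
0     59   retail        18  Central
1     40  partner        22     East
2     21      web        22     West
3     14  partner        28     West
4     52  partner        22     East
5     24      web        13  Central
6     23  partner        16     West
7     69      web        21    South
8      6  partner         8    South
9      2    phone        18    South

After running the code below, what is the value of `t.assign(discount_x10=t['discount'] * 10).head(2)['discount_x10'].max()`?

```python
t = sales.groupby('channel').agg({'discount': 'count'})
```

group by channel, count of discount:
         discount
channel          
partner         5
phone           1
retail          1
web             3
add column discount_x10 = t['discount'] * 10:
         discount  discount_x10
channel                        
partner         5            50
phone           1            10
retail          1            10
web             3            30
take first 2 rows:
         discount  discount_x10
channel                        
partner         5            50
phone           1            10
The max of column 'discount_x10' is 50.

50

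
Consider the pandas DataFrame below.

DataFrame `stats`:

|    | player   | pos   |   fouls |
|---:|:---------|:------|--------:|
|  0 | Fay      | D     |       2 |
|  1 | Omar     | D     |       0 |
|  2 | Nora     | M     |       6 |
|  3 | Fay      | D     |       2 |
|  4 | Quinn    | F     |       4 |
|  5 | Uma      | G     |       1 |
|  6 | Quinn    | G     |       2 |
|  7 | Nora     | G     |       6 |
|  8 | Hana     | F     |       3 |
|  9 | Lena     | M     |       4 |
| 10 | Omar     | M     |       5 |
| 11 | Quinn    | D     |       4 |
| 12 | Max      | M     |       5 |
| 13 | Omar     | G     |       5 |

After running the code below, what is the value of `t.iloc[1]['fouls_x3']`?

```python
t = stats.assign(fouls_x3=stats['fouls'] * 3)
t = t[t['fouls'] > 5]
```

add column fouls_x3 = stats['fouls'] * 3:
   player pos  fouls  fouls_x3
0     Fay   D      2         6
1    Omar   D      0         0
2    Nora   M      6        18
3     Fay   D      2         6
4   Quinn   F      4        12
5     Uma   G      1         3
6   Quinn   G      2         6
7    Nora   G      6        18
8    Hana   F      3         9
9    Lena   M      4        12
10   Omar   M      5        15
11  Quinn   D      4        12
12    Max   M      5        15
13   Omar   G      5        15
filter rows where fouls > 5:
  player pos  fouls  fouls_x3
2   Nora   M      6        18
7   Nora   G      6        18
So iloc[1]['fouls_x3'] = 18.

18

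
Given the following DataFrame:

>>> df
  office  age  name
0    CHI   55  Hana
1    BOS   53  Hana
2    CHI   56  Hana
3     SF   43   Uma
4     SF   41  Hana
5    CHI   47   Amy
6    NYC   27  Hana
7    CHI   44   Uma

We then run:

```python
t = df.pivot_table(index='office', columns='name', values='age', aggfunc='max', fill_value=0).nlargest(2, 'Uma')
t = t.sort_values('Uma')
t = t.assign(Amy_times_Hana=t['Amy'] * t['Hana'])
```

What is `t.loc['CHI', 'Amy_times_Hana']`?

pivot: rows=office, cols=name, max(age):
name    Amy  Hana  Uma
office                
BOS       0    53    0
CHI      47    56   44
NYC       0    27    0
SF        0    41   43
take 2 rows with largest Uma:
name    Amy  Hana  Uma
office                
CHI      47    56   44
SF        0    41   43
sort by Uma:
name    Amy  Hana  Uma
office                
SF        0    41   43
CHI      47    56   44
add column Amy_times_Hana = t['Amy'] * t['Hana']:
name    Amy  Hana  Uma  Amy_times_Hana
office                                
SF        0    41   43               0
CHI      47    56   44            2632

2632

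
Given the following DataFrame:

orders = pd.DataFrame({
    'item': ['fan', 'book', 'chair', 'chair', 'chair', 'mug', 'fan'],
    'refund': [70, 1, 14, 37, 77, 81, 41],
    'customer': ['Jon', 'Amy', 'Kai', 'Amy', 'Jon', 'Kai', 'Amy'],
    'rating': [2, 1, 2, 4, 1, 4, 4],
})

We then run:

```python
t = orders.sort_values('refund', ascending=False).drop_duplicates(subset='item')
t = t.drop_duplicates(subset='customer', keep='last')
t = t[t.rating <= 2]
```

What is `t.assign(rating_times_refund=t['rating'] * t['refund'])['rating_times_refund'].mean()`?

sort by refund descending:
    item  refund customer  rating
5    mug      81      Kai       4
4  chair      77      Jon       1
0    fan      70      Jon       2
6    fan      41      Amy       4
3  chair      37      Amy       4
2  chair      14      Kai       2
1   book       1      Amy       1
drop duplicate item (keep=first):
    item  refund customer  rating
5    mug      81      Kai       4
4  chair      77      Jon       1
0    fan      70      Jon       2
1   book       1      Amy       1
drop duplicate customer (keep=last):
   item  refund customer  rating
5   mug      81      Kai       4
0   fan      70      Jon       2
1  book       1      Amy       1
filter rows where rating <= 2:
   item  refund customer  rating
0   fan      70      Jon       2
1  book       1      Amy       1
add column rating_times_refund = t['rating'] * t['refund']:
   item  refund customer  rating  rating_times_refund
0   fan      70      Jon       2                  140
1  book       1      Amy       1                    1
Taking the mean of column 'rating_times_refund' gives 70.5.

70.5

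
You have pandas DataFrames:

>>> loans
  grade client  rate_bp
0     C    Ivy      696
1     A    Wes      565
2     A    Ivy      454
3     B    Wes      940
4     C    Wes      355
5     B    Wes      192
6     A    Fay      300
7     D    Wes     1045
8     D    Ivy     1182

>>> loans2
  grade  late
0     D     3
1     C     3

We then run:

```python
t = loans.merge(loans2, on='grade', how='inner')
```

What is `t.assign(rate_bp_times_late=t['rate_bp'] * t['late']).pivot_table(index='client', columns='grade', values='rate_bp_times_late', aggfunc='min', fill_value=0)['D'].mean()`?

3340.5

merge on 'grade' (how='inner') → 4 rows:
  grade client  rate_bp  late
0     C    Ivy      696     3
1     C    Wes      355     3
2     D    Wes     1045     3
3     D    Ivy     1182     3
add column rate_bp_times_late = t['rate_bp'] * t['late']:
  grade client  rate_bp  late  rate_bp_times_late
0     C    Ivy      696     3                2088
1     C    Wes      355     3                1065
2     D    Wes     1045     3                3135
3     D    Ivy     1182     3                3546
pivot: rows=client, cols=grade, min(rate_bp_times_late):
grade      C     D
client            
Ivy     2088  3546
Wes     1065  3135
The mean of column 'D' is 3340.5.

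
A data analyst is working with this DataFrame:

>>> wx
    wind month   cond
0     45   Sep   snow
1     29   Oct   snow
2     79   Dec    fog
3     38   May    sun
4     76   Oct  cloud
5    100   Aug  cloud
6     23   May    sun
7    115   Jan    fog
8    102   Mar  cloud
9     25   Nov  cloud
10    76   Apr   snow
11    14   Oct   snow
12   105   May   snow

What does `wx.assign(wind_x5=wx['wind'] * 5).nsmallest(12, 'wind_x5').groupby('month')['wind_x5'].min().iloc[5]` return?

125

add column wind_x5 = wx['wind'] * 5:
    wind month   cond  wind_x5
0     45   Sep   snow      225
1     29   Oct   snow      145
2     79   Dec    fog      395
3     38   May    sun      190
4     76   Oct  cloud      380
5    100   Aug  cloud      500
6     23   May    sun      115
7    115   Jan    fog      575
8    102   Mar  cloud      510
9     25   Nov  cloud      125
10    76   Apr   snow      380
11    14   Oct   snow       70
12   105   May   snow      525
take 12 rows with smallest wind_x5:
    wind month   cond  wind_x5
11    14   Oct   snow       70
6     23   May    sun      115
9     25   Nov  cloud      125
1     29   Oct   snow      145
3     38   May    sun      190
0     45   Sep   snow      225
4     76   Oct  cloud      380
10    76   Apr   snow      380
2     79   Dec    fog      395
5    100   Aug  cloud      500
8    102   Mar  cloud      510
12   105   May   snow      525
group by month, min of wind_x5:
month
Apr    380
Aug    500
Dec    395
Mar    510
May    115
Nov    125
Oct     70
Sep    225
Name: wind_x5, dtype: int64
So iloc[5] = 125.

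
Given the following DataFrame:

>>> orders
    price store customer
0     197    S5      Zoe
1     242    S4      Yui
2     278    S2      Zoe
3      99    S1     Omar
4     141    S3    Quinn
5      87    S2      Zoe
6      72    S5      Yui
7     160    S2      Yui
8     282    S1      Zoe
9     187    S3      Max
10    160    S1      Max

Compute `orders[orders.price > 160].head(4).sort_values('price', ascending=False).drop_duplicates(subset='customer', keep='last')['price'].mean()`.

filter rows where price > 160:
   price store customer
0    197    S5      Zoe
1    242    S4      Yui
2    278    S2      Zoe
8    282    S1      Zoe
9    187    S3      Max
take first 4 rows:
   price store customer
0    197    S5      Zoe
1    242    S4      Yui
2    278    S2      Zoe
8    282    S1      Zoe
sort by price descending:
   price store customer
8    282    S1      Zoe
2    278    S2      Zoe
1    242    S4      Yui
0    197    S5      Zoe
drop duplicate customer (keep=last):
   price store customer
1    242    S4      Yui
0    197    S5      Zoe
Reading off the mean of column 'price', we get 219.5.

219.5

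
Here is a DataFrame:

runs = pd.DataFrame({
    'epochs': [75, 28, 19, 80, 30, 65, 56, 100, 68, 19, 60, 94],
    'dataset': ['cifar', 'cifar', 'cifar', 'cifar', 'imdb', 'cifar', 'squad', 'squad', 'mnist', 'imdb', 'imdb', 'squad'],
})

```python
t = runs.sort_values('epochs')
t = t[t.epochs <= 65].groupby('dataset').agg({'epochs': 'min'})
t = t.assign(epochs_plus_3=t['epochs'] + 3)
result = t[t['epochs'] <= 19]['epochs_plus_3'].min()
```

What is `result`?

22

sort by epochs:
    epochs dataset
2       19   cifar
9       19    imdb
1       28   cifar
4       30    imdb
6       56   squad
10      60    imdb
5       65   cifar
8       68   mnist
0       75   cifar
3       80   cifar
11      94   squad
7      100   squad
filter rows where epochs <= 65:
    epochs dataset
2       19   cifar
9       19    imdb
1       28   cifar
4       30    imdb
6       56   squad
10      60    imdb
5       65   cifar
group by dataset, min of epochs:
         epochs
dataset        
cifar        19
imdb         19
squad        56
add column epochs_plus_3 = t['epochs'] + 3:
         epochs  epochs_plus_3
dataset                       
cifar        19             22
imdb         19             22
squad        56             59
filter rows where epochs <= 19:
         epochs  epochs_plus_3
dataset                       
cifar        19             22
imdb         19             22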